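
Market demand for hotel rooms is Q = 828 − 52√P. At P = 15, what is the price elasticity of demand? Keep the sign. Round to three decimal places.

At P = 15, Q = 626.605.
dQ/dP = −52/(2√P) = -6.713.
ε = (dQ/dP)(P/Q) = (-6.713)(15/626.605).

-0.161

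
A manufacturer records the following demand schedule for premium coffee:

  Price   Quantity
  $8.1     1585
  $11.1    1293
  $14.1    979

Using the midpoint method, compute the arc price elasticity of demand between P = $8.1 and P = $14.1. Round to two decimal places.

-0.87

At P = 8.1, Q = 1585; at P = 14.1, Q = 979.
ΔQ = -606, ΔP = 6.0. Midpoints: P̄ = 11.10, Q̄ = 1282.0.
ε = (ΔQ/ΔP)(P̄/Q̄) = (-606/6.0)(11.10/1282.0).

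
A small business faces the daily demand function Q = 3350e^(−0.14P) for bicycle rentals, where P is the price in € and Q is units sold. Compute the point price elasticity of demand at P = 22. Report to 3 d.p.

-3.080

At P = 22, Q = 153.964.
dQ/dP = −0.14·3350e^(−0.14P) = −0.14Q = -21.555.
ε = (dQ/dP)(P/Q) = (-21.555)(22/153.964).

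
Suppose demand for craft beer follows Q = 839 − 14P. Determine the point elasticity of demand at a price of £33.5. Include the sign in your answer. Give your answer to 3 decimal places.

At P = 33.5, Q = 370.
dQ/dP = −14.
ε = (dQ/dP)(P/Q) = (-14)(33.5/370).
|ε| > 1, so demand is elastic at this price.

-1.268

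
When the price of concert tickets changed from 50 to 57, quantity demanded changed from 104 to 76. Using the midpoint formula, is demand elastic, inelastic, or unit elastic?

elastic

Arc ε ≈ -2.378.
|ε| = 2.38 > 1.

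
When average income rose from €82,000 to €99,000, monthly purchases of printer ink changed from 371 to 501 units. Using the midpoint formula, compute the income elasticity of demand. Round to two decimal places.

ΔQ = 130, ΔI = 17000. Midpoints: Ī = 90,500, Q̄ = 436.0.
ε_I = (ΔQ/ΔI)(Ī/Q̄) = (130/17000)(90500/436.0).
ε_I > 0, so the good is normal.

1.59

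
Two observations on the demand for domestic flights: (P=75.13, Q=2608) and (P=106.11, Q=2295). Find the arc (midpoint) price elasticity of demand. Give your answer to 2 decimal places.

-0.37

ΔQ = 2295 − 2608 = -313; ΔP = 106.11 − 75.13 = 30.98.
Midpoints: P̄ = 90.62, Q̄ = 2451.5.
ε = (ΔQ/ΔP)(P̄/Q̄) = (-313/30.98)(90.62/2451.5).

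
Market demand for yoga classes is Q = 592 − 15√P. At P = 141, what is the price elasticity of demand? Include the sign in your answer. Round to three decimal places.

-0.215

At P = 141, Q = 413.885.
dQ/dP = −15/(2√P) = -0.632.
ε = (dQ/dP)(P/Q) = (-0.632)(141/413.885).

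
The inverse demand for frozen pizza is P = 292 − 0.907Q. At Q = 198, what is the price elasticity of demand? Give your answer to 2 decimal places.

At Q = 198, P = 292 − 0.907(198) = 112.41.
dP/dQ = −0.907, so dQ/dP = 1/(−0.907) = -1.103.
ε = (dQ/dP)(P/Q) = (-1.103)(112.41/198).

-0.63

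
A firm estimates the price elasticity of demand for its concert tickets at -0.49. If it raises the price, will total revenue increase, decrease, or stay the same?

increase

|ε| = 0.49 < 1, so demand is inelastic. A price rise therefore raises total revenue.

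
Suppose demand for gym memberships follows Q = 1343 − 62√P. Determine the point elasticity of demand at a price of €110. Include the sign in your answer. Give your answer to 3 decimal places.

At P = 110, Q = 692.739.
dQ/dP = −62/(2√P) = -2.956.
ε = (dQ/dP)(P/Q) = (-2.956)(110/692.739).

-0.469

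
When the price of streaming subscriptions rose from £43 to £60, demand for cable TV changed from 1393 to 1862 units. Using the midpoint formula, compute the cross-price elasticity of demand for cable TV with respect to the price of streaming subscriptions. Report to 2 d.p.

ΔQ_x = 1862 − 1393 = 469; ΔP_y = 60 − 43 = 17.
Midpoints: P̄_y = 51.50, Q̄_x = 1627.5.
ε_xy = (ΔQ_x/ΔP_y)(P̄_y/Q̄_x) = (469/17)(51.50/1627.5).

0.87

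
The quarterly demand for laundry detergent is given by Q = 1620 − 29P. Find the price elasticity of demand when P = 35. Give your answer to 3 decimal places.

At P = 35, Q = 605.
dQ/dP = −29.
ε = (dQ/dP)(P/Q) = (-29)(35/605).

-1.678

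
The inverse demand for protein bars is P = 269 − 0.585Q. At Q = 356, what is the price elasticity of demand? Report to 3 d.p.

-0.292

At Q = 356, P = 269 − 0.585(356) = 60.74.
dP/dQ = −0.585, so dQ/dP = 1/(−0.585) = -1.709.
ε = (dQ/dP)(P/Q) = (-1.709)(60.74/356).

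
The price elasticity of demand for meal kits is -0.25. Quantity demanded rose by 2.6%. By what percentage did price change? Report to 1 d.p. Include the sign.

-10.4%

%ΔP ≈ %ΔQ / ε = (2.6%)/(-0.25) = -10.40%.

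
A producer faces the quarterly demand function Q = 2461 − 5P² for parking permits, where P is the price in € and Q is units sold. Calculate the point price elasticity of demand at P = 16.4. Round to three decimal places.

At P = 16.4, Q = 1116.200.
dQ/dP = −10P = -164.
ε = (dQ/dP)(P/Q) = (-164)(16.4/1116.200).
|ε| > 1, so demand is elastic at this price.

-2.410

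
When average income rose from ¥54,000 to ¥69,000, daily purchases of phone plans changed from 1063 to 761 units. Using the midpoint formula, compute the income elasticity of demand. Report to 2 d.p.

-1.36

ΔQ = -302, ΔI = 15000. Midpoints: Ī = 61,500, Q̄ = 912.0.
ε_I = (ΔQ/ΔI)(Ī/Q̄) = (-302/15000)(61500/912.0).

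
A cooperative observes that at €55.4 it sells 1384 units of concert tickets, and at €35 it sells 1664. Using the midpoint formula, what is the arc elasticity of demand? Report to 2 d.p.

ΔQ = 1664 − 1384 = 280; ΔP = 35 − 55.4 = -20.4.
Midpoints: P̄ = 45.20, Q̄ = 1524.0.
ε = (ΔQ/ΔP)(P̄/Q̄) = (280/-20.4)(45.20/1524.0).

-0.41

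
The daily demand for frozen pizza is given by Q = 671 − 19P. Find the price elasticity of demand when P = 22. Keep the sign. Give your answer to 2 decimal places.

-1.65

At P = 22, Q = 253.
dQ/dP = −19.
ε = (dQ/dP)(P/Q) = (-19)(22/253).
|ε| > 1, so demand is elastic at this price.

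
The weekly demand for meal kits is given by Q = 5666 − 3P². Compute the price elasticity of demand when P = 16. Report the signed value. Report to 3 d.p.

-0.314

At P = 16, Q = 4898.
dQ/dP = −6P = -96.
ε = (dQ/dP)(P/Q) = (-96)(16/4898).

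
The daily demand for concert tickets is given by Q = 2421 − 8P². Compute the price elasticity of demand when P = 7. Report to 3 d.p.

-0.386

At P = 7, Q = 2029.
dQ/dP = −16P = -112.
ε = (dQ/dP)(P/Q) = (-112)(7/2029).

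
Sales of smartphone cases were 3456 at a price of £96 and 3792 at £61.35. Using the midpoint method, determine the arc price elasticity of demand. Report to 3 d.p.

ΔQ = 3792 − 3456 = 336; ΔP = 61.35 − 96 = -34.65.
Midpoints: P̄ = 78.67, Q̄ = 3624.0.
ε = (ΔQ/ΔP)(P̄/Q̄) = (336/-34.65)(78.67/3624.0).

-0.211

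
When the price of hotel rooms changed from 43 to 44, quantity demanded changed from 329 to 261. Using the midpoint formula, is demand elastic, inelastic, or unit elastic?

Arc ε ≈ -10.027.
|ε| = 10.03 > 1.

elastic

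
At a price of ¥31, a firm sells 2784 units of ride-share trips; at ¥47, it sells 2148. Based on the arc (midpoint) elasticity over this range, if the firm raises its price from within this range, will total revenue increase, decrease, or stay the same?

Arc ε = (-636/16)(39.00/2466.0) ≈ -0.629.
|ε| = 0.63 < 1, so demand is inelastic. A price rise therefore raises total revenue.

increase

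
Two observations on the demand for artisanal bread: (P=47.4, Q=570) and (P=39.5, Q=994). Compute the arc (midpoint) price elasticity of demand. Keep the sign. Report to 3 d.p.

ΔQ = 994 − 570 = 424; ΔP = 39.5 − 47.4 = -7.9.
Midpoints: P̄ = 43.45, Q̄ = 782.0.
ε = (ΔQ/ΔP)(P̄/Q̄) = (424/-7.9)(43.45/782.0).

-2.982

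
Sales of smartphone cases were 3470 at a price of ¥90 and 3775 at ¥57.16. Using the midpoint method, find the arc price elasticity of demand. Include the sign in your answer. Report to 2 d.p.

-0.19

ΔQ = 3775 − 3470 = 305; ΔP = 57.16 − 90 = -32.84.
Midpoints: P̄ = 73.58, Q̄ = 3622.5.
ε = (ΔQ/ΔP)(P̄/Q̄) = (305/-32.84)(73.58/3622.5).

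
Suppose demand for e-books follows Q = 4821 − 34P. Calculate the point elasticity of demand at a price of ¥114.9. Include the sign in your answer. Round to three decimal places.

At P = 114.9, Q = 914.400.
dQ/dP = −34.
ε = (dQ/dP)(P/Q) = (-34)(114.9/914.400).

-4.272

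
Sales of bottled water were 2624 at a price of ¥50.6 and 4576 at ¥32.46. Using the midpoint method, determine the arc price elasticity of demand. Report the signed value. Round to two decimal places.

-1.24

ΔQ = 4576 − 2624 = 1952; ΔP = 32.46 − 50.6 = -18.14.
Midpoints: P̄ = 41.53, Q̄ = 3600.0.
ε = (ΔQ/ΔP)(P̄/Q̄) = (1952/-18.14)(41.53/3600.0).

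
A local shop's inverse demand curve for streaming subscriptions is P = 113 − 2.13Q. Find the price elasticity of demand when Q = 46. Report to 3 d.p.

At Q = 46, P = 113 − 2.13(46) = 15.02.
dP/dQ = −2.13, so dQ/dP = 1/(−2.13) = -0.469.
ε = (dQ/dP)(P/Q) = (-0.469)(15.02/46).

-0.153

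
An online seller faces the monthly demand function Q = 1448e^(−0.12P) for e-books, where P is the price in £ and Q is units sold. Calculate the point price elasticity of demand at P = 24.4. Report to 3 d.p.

-2.928

At P = 24.4, Q = 77.474.
dQ/dP = −0.12·1448e^(−0.12P) = −0.12Q = -9.297.
ε = (dQ/dP)(P/Q) = (-9.297)(24.4/77.474).
|ε| > 1, so demand is elastic at this price.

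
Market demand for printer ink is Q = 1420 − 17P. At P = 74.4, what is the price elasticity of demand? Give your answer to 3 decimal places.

-8.149

At P = 74.4, Q = 155.200.
dQ/dP = −17.
ε = (dQ/dP)(P/Q) = (-17)(74.4/155.200).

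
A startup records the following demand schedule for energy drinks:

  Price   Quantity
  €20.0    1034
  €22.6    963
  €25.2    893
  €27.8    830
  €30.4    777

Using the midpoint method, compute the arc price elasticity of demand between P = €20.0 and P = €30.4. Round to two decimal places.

At P = 20.0, Q = 1034; at P = 30.4, Q = 777.
ΔQ = -257, ΔP = 10.4. Midpoints: P̄ = 25.20, Q̄ = 905.5.
ε = (ΔQ/ΔP)(P̄/Q̄) = (-257/10.4)(25.20/905.5).

-0.69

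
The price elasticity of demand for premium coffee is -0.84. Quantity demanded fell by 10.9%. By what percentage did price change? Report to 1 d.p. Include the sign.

%ΔP ≈ %ΔQ / ε = (-10.9%)/(-0.84) = 12.98%.

13.0%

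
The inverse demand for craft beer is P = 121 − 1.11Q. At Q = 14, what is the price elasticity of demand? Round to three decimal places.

At Q = 14, P = 121 − 1.11(14) = 105.46.
dP/dQ = −1.11, so dQ/dP = 1/(−1.11) = -0.901.
ε = (dQ/dP)(P/Q) = (-0.901)(105.46/14).

-6.786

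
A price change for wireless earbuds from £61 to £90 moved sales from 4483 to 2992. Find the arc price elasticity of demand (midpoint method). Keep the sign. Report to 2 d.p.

ΔQ = 2992 − 4483 = -1491; ΔP = 90 − 61 = 29.
Midpoints: P̄ = 75.50, Q̄ = 3737.5.
ε = (ΔQ/ΔP)(P̄/Q̄) = (-1491/29)(75.50/3737.5).

-1.04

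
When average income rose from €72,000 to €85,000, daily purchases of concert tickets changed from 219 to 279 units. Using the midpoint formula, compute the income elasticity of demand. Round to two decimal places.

ΔQ = 60, ΔI = 13000. Midpoints: Ī = 78,500, Q̄ = 249.0.
ε_I = (ΔQ/ΔI)(Ī/Q̄) = (60/13000)(78500/249.0).
ε_I > 0, so the good is normal.

1.46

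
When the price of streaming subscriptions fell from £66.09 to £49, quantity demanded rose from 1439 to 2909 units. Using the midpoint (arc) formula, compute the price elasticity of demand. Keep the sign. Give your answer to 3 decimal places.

ΔQ = 2909 − 1439 = 1470; ΔP = 49 − 66.09 = -17.09.
Midpoints: P̄ = 57.55, Q̄ = 2174.0.
ε = (ΔQ/ΔP)(P̄/Q̄) = (1470/-17.09)(57.55/2174.0).

-2.277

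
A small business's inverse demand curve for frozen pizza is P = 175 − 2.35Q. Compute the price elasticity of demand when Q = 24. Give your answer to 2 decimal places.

-2.10

At Q = 24, P = 175 − 2.35(24) = 118.60.
dP/dQ = −2.35, so dQ/dP = 1/(−2.35) = -0.426.
ε = (dQ/dP)(P/Q) = (-0.426)(118.60/24).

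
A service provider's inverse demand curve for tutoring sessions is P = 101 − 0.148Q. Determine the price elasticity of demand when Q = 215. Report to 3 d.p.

-2.174

At Q = 215, P = 101 − 0.148(215) = 69.18.
dP/dQ = −0.148, so dQ/dP = 1/(−0.148) = -6.757.
ε = (dQ/dP)(P/Q) = (-6.757)(69.18/215).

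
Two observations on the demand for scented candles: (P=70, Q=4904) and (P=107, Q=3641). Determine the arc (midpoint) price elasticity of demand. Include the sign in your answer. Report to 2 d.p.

-0.71

ΔQ = 3641 − 4904 = -1263; ΔP = 107 − 70 = 37.
Midpoints: P̄ = 88.50, Q̄ = 4272.5.
ε = (ΔQ/ΔP)(P̄/Q̄) = (-1263/37)(88.50/4272.5).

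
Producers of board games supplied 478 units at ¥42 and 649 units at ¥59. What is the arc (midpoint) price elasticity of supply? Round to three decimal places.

ΔQ = 649 − 478 = 171; ΔP = 59 − 42 = 17.
Midpoints: P̄ = 50.50, Q̄ = 563.5.
ε_s = (ΔQ/ΔP)(P̄/Q̄) = (171/17)(50.50/563.5).

0.901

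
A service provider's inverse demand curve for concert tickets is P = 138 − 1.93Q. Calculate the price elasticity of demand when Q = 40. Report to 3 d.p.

-0.788

At Q = 40, P = 138 − 1.93(40) = 60.80.
dP/dQ = −1.93, so dQ/dP = 1/(−1.93) = -0.518.
ε = (dQ/dP)(P/Q) = (-0.518)(60.80/40).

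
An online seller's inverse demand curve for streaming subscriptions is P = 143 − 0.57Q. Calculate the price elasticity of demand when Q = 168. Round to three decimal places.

At Q = 168, P = 143 − 0.57(168) = 47.24.
dP/dQ = −0.57, so dQ/dP = 1/(−0.57) = -1.754.
ε = (dQ/dP)(P/Q) = (-1.754)(47.24/168).

-0.493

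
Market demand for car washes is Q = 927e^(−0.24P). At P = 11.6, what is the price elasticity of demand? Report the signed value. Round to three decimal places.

-2.784

At P = 11.6, Q = 57.280.
dQ/dP = −0.24·927e^(−0.24P) = −0.24Q = -13.747.
ε = (dQ/dP)(P/Q) = (-13.747)(11.6/57.280).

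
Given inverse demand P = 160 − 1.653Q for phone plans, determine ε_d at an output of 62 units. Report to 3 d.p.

-0.561

At Q = 62, P = 160 − 1.653(62) = 57.51.
dP/dQ = −1.653, so dQ/dP = 1/(−1.653) = -0.605.
ε = (dQ/dP)(P/Q) = (-0.605)(57.51/62).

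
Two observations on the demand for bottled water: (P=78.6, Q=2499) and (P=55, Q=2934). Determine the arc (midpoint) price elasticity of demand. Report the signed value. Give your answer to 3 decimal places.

ΔQ = 2934 − 2499 = 435; ΔP = 55 − 78.6 = -23.6.
Midpoints: P̄ = 66.80, Q̄ = 2716.5.
ε = (ΔQ/ΔP)(P̄/Q̄) = (435/-23.6)(66.80/2716.5).

-0.453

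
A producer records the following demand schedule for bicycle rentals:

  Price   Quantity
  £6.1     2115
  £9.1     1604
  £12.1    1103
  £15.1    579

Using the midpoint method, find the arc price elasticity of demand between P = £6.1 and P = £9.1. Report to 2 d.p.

-0.70

At P = 6.1, Q = 2115; at P = 9.1, Q = 1604.
ΔQ = -511, ΔP = 3.0. Midpoints: P̄ = 7.60, Q̄ = 1859.5.
ε = (ΔQ/ΔP)(P̄/Q̄) = (-511/3.0)(7.60/1859.5).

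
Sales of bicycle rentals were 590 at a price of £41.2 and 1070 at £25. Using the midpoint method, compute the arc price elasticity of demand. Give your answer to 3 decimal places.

-1.182

ΔQ = 1070 − 590 = 480; ΔP = 25 − 41.2 = -16.2.
Midpoints: P̄ = 33.10, Q̄ = 830.0.
ε = (ΔQ/ΔP)(P̄/Q̄) = (480/-16.2)(33.10/830.0).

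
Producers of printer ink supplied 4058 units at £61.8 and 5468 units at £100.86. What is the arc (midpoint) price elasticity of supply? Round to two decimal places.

ΔQ = 5468 − 4058 = 1410; ΔP = 100.86 − 61.8 = 39.06.
Midpoints: P̄ = 81.33, Q̄ = 4763.0.
ε_s = (ΔQ/ΔP)(P̄/Q̄) = (1410/39.06)(81.33/4763.0).

0.62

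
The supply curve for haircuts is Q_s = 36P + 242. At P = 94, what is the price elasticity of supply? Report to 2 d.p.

At P = 94, Q_s = 3626.
dQ_s/dP = 36.
ε_s = (dQ_s/dP)(P/Q_s) = (36)(94/3626).

0.93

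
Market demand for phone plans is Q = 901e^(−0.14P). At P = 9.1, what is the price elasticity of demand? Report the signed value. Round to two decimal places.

-1.27

At P = 9.1, Q = 252.019.
dQ/dP = −0.14·901e^(−0.14P) = −0.14Q = -35.283.
ε = (dQ/dP)(P/Q) = (-35.283)(9.1/252.019).
|ε| > 1, so demand is elastic at this price.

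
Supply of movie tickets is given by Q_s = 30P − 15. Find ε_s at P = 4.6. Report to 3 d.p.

1.122

At P = 4.6, Q_s = 123.
dQ_s/dP = 30.
ε_s = (dQ_s/dP)(P/Q_s) = (30)(4.6/123).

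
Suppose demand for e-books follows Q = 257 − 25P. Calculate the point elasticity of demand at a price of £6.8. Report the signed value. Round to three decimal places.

At P = 6.8, Q = 87.
dQ/dP = −25.
ε = (dQ/dP)(P/Q) = (-25)(6.8/87).
|ε| > 1, so demand is elastic at this price.

-1.954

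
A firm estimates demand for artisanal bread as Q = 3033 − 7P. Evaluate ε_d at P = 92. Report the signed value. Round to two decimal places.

At P = 92, Q = 2389.
dQ/dP = −7.
ε = (dQ/dP)(P/Q) = (-7)(92/2389).
|ε| < 1, so demand is inelastic at this price.

-0.27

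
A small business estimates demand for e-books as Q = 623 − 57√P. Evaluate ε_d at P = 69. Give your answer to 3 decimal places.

At P = 69, Q = 149.522.
dQ/dP = −57/(2√P) = -3.431.
ε = (dQ/dP)(P/Q) = (-3.431)(69/149.522).

-1.583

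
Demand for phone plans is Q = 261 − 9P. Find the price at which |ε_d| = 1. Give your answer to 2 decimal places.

For linear demand Q = a − bP, ε = −bP/(a − bP). |ε| = 1 when bP = a − bP, i.e. P = a/(2b).
P = 261/(2·9) = 261/18 = 14.5000.

14.50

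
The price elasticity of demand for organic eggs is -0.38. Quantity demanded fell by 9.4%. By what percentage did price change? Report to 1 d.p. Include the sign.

%ΔP ≈ %ΔQ / ε = (-9.4%)/(-0.38) = 24.74%.

24.7%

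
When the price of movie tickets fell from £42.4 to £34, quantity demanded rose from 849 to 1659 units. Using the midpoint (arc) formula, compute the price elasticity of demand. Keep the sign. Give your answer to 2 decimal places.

-2.94

ΔQ = 1659 − 849 = 810; ΔP = 34 − 42.4 = -8.4.
Midpoints: P̄ = 38.20, Q̄ = 1254.0.
ε = (ΔQ/ΔP)(P̄/Q̄) = (810/-8.4)(38.20/1254.0).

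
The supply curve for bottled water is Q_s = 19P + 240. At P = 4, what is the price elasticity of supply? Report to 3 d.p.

0.241

At P = 4, Q_s = 316.
dQ_s/dP = 19.
ε_s = (dQ_s/dP)(P/Q_s) = (19)(4/316).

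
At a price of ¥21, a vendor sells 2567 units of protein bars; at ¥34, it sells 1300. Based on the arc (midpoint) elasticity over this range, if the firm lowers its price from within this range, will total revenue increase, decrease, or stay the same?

Arc ε = (-1267/13)(27.50/1933.5) ≈ -1.386.
|ε| = 1.39 > 1, so demand is elastic. A price cut therefore raises total revenue.

increase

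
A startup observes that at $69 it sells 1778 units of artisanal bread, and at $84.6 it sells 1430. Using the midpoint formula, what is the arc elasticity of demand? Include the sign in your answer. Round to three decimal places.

-1.068

ΔQ = 1430 − 1778 = -348; ΔP = 84.6 − 69 = 15.6.
Midpoints: P̄ = 76.80, Q̄ = 1604.0.
ε = (ΔQ/ΔP)(P̄/Q̄) = (-348/15.6)(76.80/1604.0).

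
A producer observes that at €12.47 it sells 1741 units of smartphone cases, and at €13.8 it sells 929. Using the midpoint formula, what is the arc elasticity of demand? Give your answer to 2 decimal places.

ΔQ = 929 − 1741 = -812; ΔP = 13.8 − 12.47 = 1.33.
Midpoints: P̄ = 13.14, Q̄ = 1335.0.
ε = (ΔQ/ΔP)(P̄/Q̄) = (-812/1.33)(13.14/1335.0).

-6.01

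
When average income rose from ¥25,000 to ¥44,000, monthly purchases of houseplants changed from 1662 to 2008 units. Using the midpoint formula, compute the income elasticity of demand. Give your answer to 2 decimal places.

ΔQ = 346, ΔI = 19000. Midpoints: Ī = 34,500, Q̄ = 1835.0.
ε_I = (ΔQ/ΔI)(Ī/Q̄) = (346/19000)(34500/1835.0).

0.34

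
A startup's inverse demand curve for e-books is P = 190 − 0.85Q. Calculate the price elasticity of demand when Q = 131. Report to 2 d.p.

-0.71

At Q = 131, P = 190 − 0.85(131) = 78.65.
dP/dQ = −0.85, so dQ/dP = 1/(−0.85) = -1.176.
ε = (dQ/dP)(P/Q) = (-1.176)(78.65/131).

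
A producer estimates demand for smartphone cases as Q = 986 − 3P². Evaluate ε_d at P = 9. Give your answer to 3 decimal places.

-0.654

At P = 9, Q = 743.
dQ/dP = −6P = -54.
ε = (dQ/dP)(P/Q) = (-54)(9/743).
|ε| < 1, so demand is inelastic at this price.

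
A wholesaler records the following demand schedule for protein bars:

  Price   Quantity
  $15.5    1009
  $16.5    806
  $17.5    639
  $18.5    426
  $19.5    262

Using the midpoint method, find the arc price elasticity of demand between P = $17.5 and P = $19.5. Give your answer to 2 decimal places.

-7.74

At P = 17.5, Q = 639; at P = 19.5, Q = 262.
ΔQ = -377, ΔP = 2.0. Midpoints: P̄ = 18.50, Q̄ = 450.5.
ε = (ΔQ/ΔP)(P̄/Q̄) = (-377/2.0)(18.50/450.5).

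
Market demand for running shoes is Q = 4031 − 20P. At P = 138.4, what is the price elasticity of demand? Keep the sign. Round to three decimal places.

At P = 138.4, Q = 1263.
dQ/dP = −20.
ε = (dQ/dP)(P/Q) = (-20)(138.4/1263).

-2.192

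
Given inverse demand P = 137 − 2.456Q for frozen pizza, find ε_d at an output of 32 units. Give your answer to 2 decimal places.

At Q = 32, P = 137 − 2.456(32) = 58.41.
dP/dQ = −2.456, so dQ/dP = 1/(−2.456) = -0.407.
ε = (dQ/dP)(P/Q) = (-0.407)(58.41/32).

-0.74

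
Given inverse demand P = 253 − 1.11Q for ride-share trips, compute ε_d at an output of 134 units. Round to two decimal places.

-0.70

At Q = 134, P = 253 − 1.11(134) = 104.26.
dP/dQ = −1.11, so dQ/dP = 1/(−1.11) = -0.901.
ε = (dQ/dP)(P/Q) = (-0.901)(104.26/134).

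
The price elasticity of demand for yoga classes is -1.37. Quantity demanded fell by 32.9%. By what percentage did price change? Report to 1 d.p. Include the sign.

%ΔP ≈ %ΔQ / ε = (-32.9%)/(-1.37) = 24.01%.

24.0%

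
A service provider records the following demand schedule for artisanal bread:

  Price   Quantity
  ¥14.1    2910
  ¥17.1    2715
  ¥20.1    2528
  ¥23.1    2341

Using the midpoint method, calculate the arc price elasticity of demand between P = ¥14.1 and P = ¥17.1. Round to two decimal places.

At P = 14.1, Q = 2910; at P = 17.1, Q = 2715.
ΔQ = -195, ΔP = 3.0. Midpoints: P̄ = 15.60, Q̄ = 2812.5.
ε = (ΔQ/ΔP)(P̄/Q̄) = (-195/3.0)(15.60/2812.5).

-0.36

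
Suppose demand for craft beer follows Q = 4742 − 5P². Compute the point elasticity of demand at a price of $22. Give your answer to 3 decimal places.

At P = 22, Q = 2322.
dQ/dP = −10P = -220.
ε = (dQ/dP)(P/Q) = (-220)(22/2322).

-2.084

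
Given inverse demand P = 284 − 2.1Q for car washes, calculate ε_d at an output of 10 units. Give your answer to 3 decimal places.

-12.524

At Q = 10, P = 284 − 2.1(10) = 263.00.
dP/dQ = −2.1, so dQ/dP = 1/(−2.1) = -0.476.
ε = (dQ/dP)(P/Q) = (-0.476)(263.00/10).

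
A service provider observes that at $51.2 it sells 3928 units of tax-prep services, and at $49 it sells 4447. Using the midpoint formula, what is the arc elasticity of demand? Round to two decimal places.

ΔQ = 4447 − 3928 = 519; ΔP = 49 − 51.2 = -2.2.
Midpoints: P̄ = 50.10, Q̄ = 4187.5.
ε = (ΔQ/ΔP)(P̄/Q̄) = (519/-2.2)(50.10/4187.5).

-2.82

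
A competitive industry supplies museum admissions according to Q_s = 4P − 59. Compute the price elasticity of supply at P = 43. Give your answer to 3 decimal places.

At P = 43, Q_s = 113.
dQ_s/dP = 4.
ε_s = (dQ_s/dP)(P/Q_s) = (4)(43/113).

1.522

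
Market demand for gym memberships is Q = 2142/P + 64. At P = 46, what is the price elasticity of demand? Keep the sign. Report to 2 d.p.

-0.42

At P = 46, Q = 110.565.
dQ/dP = −2142/P² = -1.012.
ε = (dQ/dP)(P/Q) = (-1.012)(46/110.565).
|ε| < 1, so demand is inelastic at this price.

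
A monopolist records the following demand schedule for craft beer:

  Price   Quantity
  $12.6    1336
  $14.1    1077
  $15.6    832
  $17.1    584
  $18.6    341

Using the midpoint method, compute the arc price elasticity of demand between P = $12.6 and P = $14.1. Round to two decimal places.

-1.91

At P = 12.6, Q = 1336; at P = 14.1, Q = 1077.
ΔQ = -259, ΔP = 1.5. Midpoints: P̄ = 13.35, Q̄ = 1206.5.
ε = (ΔQ/ΔP)(P̄/Q̄) = (-259/1.5)(13.35/1206.5).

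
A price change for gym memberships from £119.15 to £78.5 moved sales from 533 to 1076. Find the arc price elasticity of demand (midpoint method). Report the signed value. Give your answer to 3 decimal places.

ΔQ = 1076 − 533 = 543; ΔP = 78.5 − 119.15 = -40.65.
Midpoints: P̄ = 98.83, Q̄ = 804.5.
ε = (ΔQ/ΔP)(P̄/Q̄) = (543/-40.65)(98.83/804.5).

-1.641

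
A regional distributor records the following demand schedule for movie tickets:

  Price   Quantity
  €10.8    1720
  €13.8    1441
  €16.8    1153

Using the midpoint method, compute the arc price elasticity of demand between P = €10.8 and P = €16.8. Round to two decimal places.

-0.91

At P = 10.8, Q = 1720; at P = 16.8, Q = 1153.
ΔQ = -567, ΔP = 6.0. Midpoints: P̄ = 13.80, Q̄ = 1436.5.
ε = (ΔQ/ΔP)(P̄/Q̄) = (-567/6.0)(13.80/1436.5).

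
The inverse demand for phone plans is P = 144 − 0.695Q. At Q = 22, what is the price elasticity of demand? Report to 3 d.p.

-8.418

At Q = 22, P = 144 − 0.695(22) = 128.71.
dP/dQ = −0.695, so dQ/dP = 1/(−0.695) = -1.439.
ε = (dQ/dP)(P/Q) = (-1.439)(128.71/22).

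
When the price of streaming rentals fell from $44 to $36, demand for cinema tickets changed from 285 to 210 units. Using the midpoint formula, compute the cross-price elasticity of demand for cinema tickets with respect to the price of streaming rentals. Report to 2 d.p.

ΔQ_x = 210 − 285 = -75; ΔP_y = 36 − 44 = -8.
Midpoints: P̄_y = 40.00, Q̄_x = 247.5.
ε_xy = (ΔQ_x/ΔP_y)(P̄_y/Q̄_x) = (-75/-8)(40.00/247.5).

1.52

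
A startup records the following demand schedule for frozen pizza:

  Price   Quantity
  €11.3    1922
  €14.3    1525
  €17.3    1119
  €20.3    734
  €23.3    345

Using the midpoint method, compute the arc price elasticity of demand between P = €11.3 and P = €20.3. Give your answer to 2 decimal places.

At P = 11.3, Q = 1922; at P = 20.3, Q = 734.
ΔQ = -1188, ΔP = 9.0. Midpoints: P̄ = 15.80, Q̄ = 1328.0.
ε = (ΔQ/ΔP)(P̄/Q̄) = (-1188/9.0)(15.80/1328.0).

-1.57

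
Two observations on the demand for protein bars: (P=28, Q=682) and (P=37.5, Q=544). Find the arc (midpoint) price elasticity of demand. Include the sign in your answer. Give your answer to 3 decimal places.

-0.776

ΔQ = 544 − 682 = -138; ΔP = 37.5 − 28 = 9.5.
Midpoints: P̄ = 32.75, Q̄ = 613.0.
ε = (ΔQ/ΔP)(P̄/Q̄) = (-138/9.5)(32.75/613.0).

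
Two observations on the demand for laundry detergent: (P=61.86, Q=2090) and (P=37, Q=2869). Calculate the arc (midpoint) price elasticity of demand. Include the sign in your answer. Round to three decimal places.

-0.625

ΔQ = 2869 − 2090 = 779; ΔP = 37 − 61.86 = -24.86.
Midpoints: P̄ = 49.43, Q̄ = 2479.5.
ε = (ΔQ/ΔP)(P̄/Q̄) = (779/-24.86)(49.43/2479.5).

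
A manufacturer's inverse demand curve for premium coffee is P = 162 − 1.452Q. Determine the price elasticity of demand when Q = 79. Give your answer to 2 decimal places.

-0.41

At Q = 79, P = 162 − 1.452(79) = 47.29.
dP/dQ = −1.452, so dQ/dP = 1/(−1.452) = -0.689.
ε = (dQ/dP)(P/Q) = (-0.689)(47.29/79).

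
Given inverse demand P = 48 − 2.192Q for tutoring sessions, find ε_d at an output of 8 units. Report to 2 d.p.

At Q = 8, P = 48 − 2.192(8) = 30.46.
dP/dQ = −2.192, so dQ/dP = 1/(−2.192) = -0.456.
ε = (dQ/dP)(P/Q) = (-0.456)(30.46/8).

-1.74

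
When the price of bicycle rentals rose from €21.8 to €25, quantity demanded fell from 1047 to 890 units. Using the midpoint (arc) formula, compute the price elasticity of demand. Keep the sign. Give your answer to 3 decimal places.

-1.185

ΔQ = 890 − 1047 = -157; ΔP = 25 − 21.8 = 3.2.
Midpoints: P̄ = 23.40, Q̄ = 968.5.
ε = (ΔQ/ΔP)(P̄/Q̄) = (-157/3.2)(23.40/968.5).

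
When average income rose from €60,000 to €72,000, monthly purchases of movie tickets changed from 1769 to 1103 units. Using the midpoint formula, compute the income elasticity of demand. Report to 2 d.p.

ΔQ = -666, ΔI = 12000. Midpoints: Ī = 66,000, Q̄ = 1436.0.
ε_I = (ΔQ/ΔI)(Ī/Q̄) = (-666/12000)(66000/1436.0).

-2.55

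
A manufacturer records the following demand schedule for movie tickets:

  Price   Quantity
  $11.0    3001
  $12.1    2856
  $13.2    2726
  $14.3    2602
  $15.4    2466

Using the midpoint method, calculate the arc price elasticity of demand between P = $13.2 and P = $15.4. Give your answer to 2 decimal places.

At P = 13.2, Q = 2726; at P = 15.4, Q = 2466.
ΔQ = -260, ΔP = 2.2. Midpoints: P̄ = 14.30, Q̄ = 2596.0.
ε = (ΔQ/ΔP)(P̄/Q̄) = (-260/2.2)(14.30/2596.0).

-0.65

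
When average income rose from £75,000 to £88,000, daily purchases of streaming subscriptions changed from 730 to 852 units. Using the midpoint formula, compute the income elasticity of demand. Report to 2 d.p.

ΔQ = 122, ΔI = 13000. Midpoints: Ī = 81,500, Q̄ = 791.0.
ε_I = (ΔQ/ΔI)(Ī/Q̄) = (122/13000)(81500/791.0).

0.97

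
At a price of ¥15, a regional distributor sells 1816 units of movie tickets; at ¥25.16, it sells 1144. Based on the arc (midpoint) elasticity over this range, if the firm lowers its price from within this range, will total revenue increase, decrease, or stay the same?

Arc ε = (-672/10.16)(20.08/1480.0) ≈ -0.897.
|ε| = 0.90 < 1, so demand is inelastic. A price cut therefore reduces total revenue.

decrease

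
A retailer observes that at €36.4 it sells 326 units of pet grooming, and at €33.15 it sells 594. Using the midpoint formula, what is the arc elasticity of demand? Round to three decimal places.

ΔQ = 594 − 326 = 268; ΔP = 33.15 − 36.4 = -3.25.
Midpoints: P̄ = 34.77, Q̄ = 460.0.
ε = (ΔQ/ΔP)(P̄/Q̄) = (268/-3.25)(34.77/460.0).

-6.234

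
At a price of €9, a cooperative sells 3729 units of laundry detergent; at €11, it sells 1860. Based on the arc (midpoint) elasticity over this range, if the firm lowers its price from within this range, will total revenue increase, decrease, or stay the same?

increase

Arc ε = (-1869/2)(10.00/2794.5) ≈ -3.344.
|ε| = 3.34 > 1, so demand is elastic. A price cut therefore raises total revenue.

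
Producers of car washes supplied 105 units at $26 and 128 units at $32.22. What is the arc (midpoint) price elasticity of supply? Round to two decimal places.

0.92

ΔQ = 128 − 105 = 23; ΔP = 32.22 − 26 = 6.22.
Midpoints: P̄ = 29.11, Q̄ = 116.5.
ε_s = (ΔQ/ΔP)(P̄/Q̄) = (23/6.22)(29.11/116.5).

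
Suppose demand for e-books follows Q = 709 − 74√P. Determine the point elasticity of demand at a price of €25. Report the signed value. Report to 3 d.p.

At P = 25, Q = 339.
dQ/dP = −74/(2√P) = -7.400.
ε = (dQ/dP)(P/Q) = (-7.400)(25/339).
|ε| < 1, so demand is inelastic at this price.

-0.546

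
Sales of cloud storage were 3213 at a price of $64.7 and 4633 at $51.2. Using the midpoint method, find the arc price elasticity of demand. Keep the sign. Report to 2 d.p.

-1.55

ΔQ = 4633 − 3213 = 1420; ΔP = 51.2 − 64.7 = -13.5.
Midpoints: P̄ = 57.95, Q̄ = 3923.0.
ε = (ΔQ/ΔP)(P̄/Q̄) = (1420/-13.5)(57.95/3923.0).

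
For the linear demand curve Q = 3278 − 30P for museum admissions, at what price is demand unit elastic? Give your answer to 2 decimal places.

For linear demand Q = a − bP, ε = −bP/(a − bP). |ε| = 1 when bP = a − bP, i.e. P = a/(2b).
P = 3278/(2·30) = 3278/60 = 54.6333.

54.63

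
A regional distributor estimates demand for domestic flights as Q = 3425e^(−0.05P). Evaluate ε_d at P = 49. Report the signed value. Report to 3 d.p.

-2.450

At P = 49, Q = 295.556.
dQ/dP = −0.05·3425e^(−0.05P) = −0.05Q = -14.778.
ε = (dQ/dP)(P/Q) = (-14.778)(49/295.556).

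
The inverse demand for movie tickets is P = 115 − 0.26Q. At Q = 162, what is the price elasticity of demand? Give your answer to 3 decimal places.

At Q = 162, P = 115 − 0.26(162) = 72.88.
dP/dQ = −0.26, so dQ/dP = 1/(−0.26) = -3.846.
ε = (dQ/dP)(P/Q) = (-3.846)(72.88/162).

-1.730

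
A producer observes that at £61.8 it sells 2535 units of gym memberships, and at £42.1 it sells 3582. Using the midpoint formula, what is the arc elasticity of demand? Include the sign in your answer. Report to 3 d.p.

-0.903

ΔQ = 3582 − 2535 = 1047; ΔP = 42.1 − 61.8 = -19.7.
Midpoints: P̄ = 51.95, Q̄ = 3058.5.
ε = (ΔQ/ΔP)(P̄/Q̄) = (1047/-19.7)(51.95/3058.5).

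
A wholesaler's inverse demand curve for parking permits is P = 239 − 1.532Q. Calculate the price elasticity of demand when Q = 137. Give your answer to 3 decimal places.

At Q = 137, P = 239 − 1.532(137) = 29.12.
dP/dQ = −1.532, so dQ/dP = 1/(−1.532) = -0.653.
ε = (dQ/dP)(P/Q) = (-0.653)(29.12/137).

-0.139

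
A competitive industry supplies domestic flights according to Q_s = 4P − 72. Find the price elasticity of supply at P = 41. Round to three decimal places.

1.783

At P = 41, Q_s = 92.
dQ_s/dP = 4.
ε_s = (dQ_s/dP)(P/Q_s) = (4)(41/92).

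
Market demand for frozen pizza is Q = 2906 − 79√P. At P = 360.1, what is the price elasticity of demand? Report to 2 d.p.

At P = 360.1, Q = 1406.872.
dQ/dP = −79/(2√P) = -2.082.
ε = (dQ/dP)(P/Q) = (-2.082)(360.1/1406.872).
|ε| < 1, so demand is inelastic at this price.

-0.53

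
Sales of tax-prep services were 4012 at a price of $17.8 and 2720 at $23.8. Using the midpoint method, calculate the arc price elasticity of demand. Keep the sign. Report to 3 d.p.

ΔQ = 2720 − 4012 = -1292; ΔP = 23.8 − 17.8 = 6.
Midpoints: P̄ = 20.80, Q̄ = 3366.0.
ε = (ΔQ/ΔP)(P̄/Q̄) = (-1292/6)(20.80/3366.0).

-1.331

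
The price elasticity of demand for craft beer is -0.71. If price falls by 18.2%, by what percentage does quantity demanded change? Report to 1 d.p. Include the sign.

%ΔQ ≈ ε × %ΔP = (-0.71)(-18.2%) = 12.92%.

12.9%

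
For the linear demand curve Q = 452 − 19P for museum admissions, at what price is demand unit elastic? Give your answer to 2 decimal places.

11.89

For linear demand Q = a − bP, ε = −bP/(a − bP). |ε| = 1 when bP = a − bP, i.e. P = a/(2b).
P = 452/(2·19) = 452/38 = 11.8947.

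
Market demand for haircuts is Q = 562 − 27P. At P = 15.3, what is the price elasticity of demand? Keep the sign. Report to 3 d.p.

-2.774

At P = 15.3, Q = 148.900.
dQ/dP = −27.
ε = (dQ/dP)(P/Q) = (-27)(15.3/148.900).
|ε| > 1, so demand is elastic at this price.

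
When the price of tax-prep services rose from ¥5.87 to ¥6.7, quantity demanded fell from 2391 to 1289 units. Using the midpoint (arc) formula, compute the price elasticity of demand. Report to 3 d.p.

-4.535

ΔQ = 1289 − 2391 = -1102; ΔP = 6.7 − 5.87 = 0.83.
Midpoints: P̄ = 6.29, Q̄ = 1840.0.
ε = (ΔQ/ΔP)(P̄/Q̄) = (-1102/0.83)(6.29/1840.0).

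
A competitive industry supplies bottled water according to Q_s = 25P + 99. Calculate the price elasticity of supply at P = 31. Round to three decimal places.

0.887

At P = 31, Q_s = 874.
dQ_s/dP = 25.
ε_s = (dQ_s/dP)(P/Q_s) = (25)(31/874).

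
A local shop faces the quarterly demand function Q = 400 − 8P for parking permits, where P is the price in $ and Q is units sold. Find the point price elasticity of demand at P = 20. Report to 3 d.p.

-0.667

At P = 20, Q = 240.
dQ/dP = −8.
ε = (dQ/dP)(P/Q) = (-8)(20/240).
|ε| < 1, so demand is inelastic at this price.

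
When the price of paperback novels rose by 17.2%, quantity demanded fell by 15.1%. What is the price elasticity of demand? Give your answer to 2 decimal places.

-0.88

ε = %ΔQ / %ΔP = (-15.1)/(17.2) = -0.878.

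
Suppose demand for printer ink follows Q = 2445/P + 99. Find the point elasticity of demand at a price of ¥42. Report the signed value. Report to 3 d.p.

-0.370

At P = 42, Q = 157.214.
dQ/dP = −2445/P² = -1.386.
ε = (dQ/dP)(P/Q) = (-1.386)(42/157.214).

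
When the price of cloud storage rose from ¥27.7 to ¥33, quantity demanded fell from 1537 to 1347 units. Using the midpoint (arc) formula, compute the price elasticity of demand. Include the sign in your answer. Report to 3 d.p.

-0.755

ΔQ = 1347 − 1537 = -190; ΔP = 33 − 27.7 = 5.3.
Midpoints: P̄ = 30.35, Q̄ = 1442.0.
ε = (ΔQ/ΔP)(P̄/Q̄) = (-190/5.3)(30.35/1442.0).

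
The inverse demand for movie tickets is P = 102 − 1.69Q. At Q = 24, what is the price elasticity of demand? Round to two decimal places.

-1.51

At Q = 24, P = 102 − 1.69(24) = 61.44.
dP/dQ = −1.69, so dQ/dP = 1/(−1.69) = -0.592.
ε = (dQ/dP)(P/Q) = (-0.592)(61.44/24).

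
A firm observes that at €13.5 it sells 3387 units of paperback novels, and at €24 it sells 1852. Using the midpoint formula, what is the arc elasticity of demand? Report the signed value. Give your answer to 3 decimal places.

ΔQ = 1852 − 3387 = -1535; ΔP = 24 − 13.5 = 10.5.
Midpoints: P̄ = 18.75, Q̄ = 2619.5.
ε = (ΔQ/ΔP)(P̄/Q̄) = (-1535/10.5)(18.75/2619.5).

-1.046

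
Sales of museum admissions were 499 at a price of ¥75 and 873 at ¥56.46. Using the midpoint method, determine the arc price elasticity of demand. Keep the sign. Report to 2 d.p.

ΔQ = 873 − 499 = 374; ΔP = 56.46 − 75 = -18.54.
Midpoints: P̄ = 65.73, Q̄ = 686.0.
ε = (ΔQ/ΔP)(P̄/Q̄) = (374/-18.54)(65.73/686.0).

-1.93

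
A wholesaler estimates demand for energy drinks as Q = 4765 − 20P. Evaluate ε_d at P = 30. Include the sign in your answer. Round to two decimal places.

-0.14

At P = 30, Q = 4165.
dQ/dP = −20.
ε = (dQ/dP)(P/Q) = (-20)(30/4165).
|ε| < 1, so demand is inelastic at this price.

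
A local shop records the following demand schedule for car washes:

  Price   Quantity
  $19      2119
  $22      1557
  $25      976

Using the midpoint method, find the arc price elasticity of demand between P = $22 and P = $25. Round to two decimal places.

At P = 22, Q = 1557; at P = 25, Q = 976.
ΔQ = -581, ΔP = 3. Midpoints: P̄ = 23.50, Q̄ = 1266.5.
ε = (ΔQ/ΔP)(P̄/Q̄) = (-581/3)(23.50/1266.5).

-3.59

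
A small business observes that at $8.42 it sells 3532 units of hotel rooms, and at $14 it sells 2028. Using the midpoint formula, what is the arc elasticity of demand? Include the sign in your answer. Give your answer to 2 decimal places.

-1.09

ΔQ = 2028 − 3532 = -1504; ΔP = 14 − 8.42 = 5.58.
Midpoints: P̄ = 11.21, Q̄ = 2780.0.
ε = (ΔQ/ΔP)(P̄/Q̄) = (-1504/5.58)(11.21/2780.0).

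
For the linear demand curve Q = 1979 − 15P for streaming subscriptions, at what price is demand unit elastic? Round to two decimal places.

For linear demand Q = a − bP, ε = −bP/(a − bP). |ε| = 1 when bP = a − bP, i.e. P = a/(2b).
P = 1979/(2·15) = 1979/30 = 65.9667.

65.97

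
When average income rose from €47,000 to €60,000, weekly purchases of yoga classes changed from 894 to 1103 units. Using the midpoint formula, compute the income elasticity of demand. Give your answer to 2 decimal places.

0.86

ΔQ = 209, ΔI = 13000. Midpoints: Ī = 53,500, Q̄ = 998.5.
ε_I = (ΔQ/ΔI)(Ī/Q̄) = (209/13000)(53500/998.5).
ε_I > 0, so the good is normal.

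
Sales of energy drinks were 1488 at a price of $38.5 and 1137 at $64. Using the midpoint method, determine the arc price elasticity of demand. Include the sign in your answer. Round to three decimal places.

-0.537

ΔQ = 1137 − 1488 = -351; ΔP = 64 − 38.5 = 25.5.
Midpoints: P̄ = 51.25, Q̄ = 1312.5.
ε = (ΔQ/ΔP)(P̄/Q̄) = (-351/25.5)(51.25/1312.5).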